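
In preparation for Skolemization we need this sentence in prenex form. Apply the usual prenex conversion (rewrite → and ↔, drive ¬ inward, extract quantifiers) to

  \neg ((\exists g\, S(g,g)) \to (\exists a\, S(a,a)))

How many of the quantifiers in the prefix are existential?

1

Rewrite implications/biconditionals: A → B as ¬A ∨ B.
  \neg (\neg (\exists g\, S(g,g)) \lor (\exists a\, S(a,a)))
Move each ¬ inward, flipping quantifiers it crosses:
  (\exists g\, S(g,g)) \land (\forall a\, \neg S(a,a))
All bound variables are already distinct, so no renaming is needed.
Pull the quantifiers to the front (each side's bound variable is not free in the other side):
  \exists g\, \forall a\, (S(g,g) \land \neg S(a,a))
The prefix is \exists g \forall a: 1 universal, 1 existential.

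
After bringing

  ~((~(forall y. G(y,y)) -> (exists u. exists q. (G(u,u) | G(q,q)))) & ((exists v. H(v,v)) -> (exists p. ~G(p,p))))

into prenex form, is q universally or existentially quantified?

Rewrite implications/biconditionals: A → B as ¬A ∨ B.
  ~((~~(forall y. G(y,y)) | (exists u. exists q. (G(u,u) | G(q,q)))) & (~(exists v. H(v,v)) | (exists p. ~G(p,p))))
Push ¬ through the quantifiers and connectives to reach negation normal form:
  (exists y. ~G(y,y)) & (forall u. forall q. (~G(u,u) & ~G(q,q))) | (exists v. H(v,v)) & (forall p. G(p,p))
All bound variables are already distinct, so no renaming is needed.
Finally move all quantifiers to the prefix:
  exists y. forall u. forall q. exists v. forall p. (~G(y,y) & ~G(u,u) & ~G(q,q) | H(v,v) & G(p,p))
The quantifier exists q sits under an odd number of negations (counting the antecedent side of each →), so it flips to forall q.

universal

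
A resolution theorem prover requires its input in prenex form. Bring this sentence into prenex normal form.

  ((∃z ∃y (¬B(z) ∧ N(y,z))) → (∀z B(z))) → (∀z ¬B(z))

∃z ∃y ∃u1 ∀u (¬B(z) ∧ N(y,z) ∧ ¬B(u1) ∨ ¬B(u))

Rewrite implications/biconditionals: A → B as ¬A ∨ B.
  ¬(¬(∃z ∃y (¬B(z) ∧ N(y,z))) ∨ (∀z B(z))) ∨ (∀z ¬B(z))
Move each ¬ inward, flipping quantifiers it crosses:
  (∃z ∃y (¬B(z) ∧ N(y,z))) ∧ (∃z ¬B(z)) ∨ (∀z ¬B(z))
Standardize variables apart so no two quantifiers bind the same name: z↦u1, z↦u.
  (∃z ∃y (¬B(z) ∧ N(y,z))) ∧ (∃u1 ¬B(u1)) ∨ (∀u ¬B(u))
Finally move all quantifiers to the prefix:
  ∃z ∃y ∃u1 ∀u (¬B(z) ∧ N(y,z) ∧ ¬B(u1) ∨ ¬B(u))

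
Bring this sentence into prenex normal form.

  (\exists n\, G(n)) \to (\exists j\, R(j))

Rewrite implications/biconditionals: A → B as ¬A ∨ B.
  \neg (\exists n\, G(n)) \lor (\exists j\, R(j))
Move each ¬ inward, flipping quantifiers it crosses:
  (\forall n\, \neg G(n)) \lor (\exists j\, R(j))
Pull the quantifiers to the front (each side's bound variable is not free in the other side):
  \forall n\, \exists j\, (\neg G(n) \lor R(j))

\forall n\, \exists j\, (\neg G(n) \lor R(j))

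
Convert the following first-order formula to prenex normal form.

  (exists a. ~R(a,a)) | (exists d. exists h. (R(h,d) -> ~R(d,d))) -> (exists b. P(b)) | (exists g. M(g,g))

forall a. forall d. forall h. exists b. exists g. (R(a,a) & R(h,d) & R(d,d) | P(b) | M(g,g))

First replace A → B with ¬A ∨ B.
  ~((exists a. ~R(a,a)) | (exists d. exists h. (~R(h,d) | ~R(d,d)))) | (exists b. P(b)) | (exists g. M(g,g))
Push ¬ through the quantifiers and connectives to reach negation normal form:
  (forall a. R(a,a)) & (forall d. forall h. (R(h,d) & R(d,d))) | (exists b. P(b)) | (exists g. M(g,g))
Finally move all quantifiers to the prefix:
  forall a. forall d. forall h. exists b. exists g. (R(a,a) & R(h,d) & R(d,d) | P(b) | M(g,g))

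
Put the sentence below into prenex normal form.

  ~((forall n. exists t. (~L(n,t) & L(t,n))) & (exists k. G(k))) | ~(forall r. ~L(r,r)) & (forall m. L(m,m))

Drive negations inward (¬∀x A ≡ ∃x ¬A, ¬∃x A ≡ ∀x ¬A, De Morgan for ∧/∨):
  (exists n. forall t. (L(n,t) | ~L(t,n))) | (forall k. ~G(k)) | (exists r. L(r,r)) & (forall m. L(m,m))
All bound variables are already distinct, so no renaming is needed.
Pull the quantifiers to the front (each side's bound variable is not free in the other side):
  exists n. forall t. forall k. exists r. forall m. (L(n,t) | ~L(t,n) | ~G(k) | L(r,r) & L(m,m))

exists n. forall t. forall k. exists r. forall m. (L(n,t) | ~L(t,n) | ~G(k) | L(r,r) & L(m,m))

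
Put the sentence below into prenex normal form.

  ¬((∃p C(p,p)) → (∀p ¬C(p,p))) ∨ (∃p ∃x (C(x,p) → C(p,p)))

First replace A → B with ¬A ∨ B.
  ¬(¬(∃p C(p,p)) ∨ (∀p ¬C(p,p))) ∨ (∃p ∃x (¬C(x,p) ∨ C(p,p)))
Drive negations inward (¬∀x A ≡ ∃x ¬A, ¬∃x A ≡ ∀x ¬A, De Morgan for ∧/∨):
  (∃p C(p,p)) ∧ (∃p C(p,p)) ∨ (∃p ∃x (¬C(x,p) ∨ C(p,p)))
Rename bound variables to avoid capture: p↦u1, p↦b.
  (∃p C(p,p)) ∧ (∃u1 C(u1,u1)) ∨ (∃b ∃x (¬C(x,b) ∨ C(b,b)))
Pull the quantifiers to the front (each side's bound variable is not free in the other side):
  ∃p ∃u1 ∃b ∃x (C(p,p) ∧ C(u1,u1) ∨ ¬C(x,b) ∨ C(b,b))

∃p ∃u1 ∃b ∃x (C(p,p) ∧ C(u1,u1) ∨ ¬C(x,b) ∨ C(b,b))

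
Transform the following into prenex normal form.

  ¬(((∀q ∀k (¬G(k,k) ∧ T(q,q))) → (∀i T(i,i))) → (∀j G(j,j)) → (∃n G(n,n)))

Rewrite implications/biconditionals: A → B as ¬A ∨ B.
  ¬(¬(¬(∀q ∀k (¬G(k,k) ∧ T(q,q))) ∨ (∀i T(i,i))) ∨ ¬(∀j G(j,j)) ∨ (∃n G(n,n)))
Push ¬ through the quantifiers and connectives to reach negation normal form:
  ((∃q ∃k (G(k,k) ∨ ¬T(q,q))) ∨ (∀i T(i,i))) ∧ (∀j G(j,j)) ∧ (∀n ¬G(n,n))
All bound variables are already distinct, so no renaming is needed.
Extract every quantifier outward, since the variables are now distinct and don't occur free across branches:
  ∃q ∃k ∀i ∀j ∀n ((G(k,k) ∨ ¬T(q,q) ∨ T(i,i)) ∧ G(j,j) ∧ ¬G(n,n))

∃q ∃k ∀i ∀j ∀n ((G(k,k) ∨ ¬T(q,q) ∨ T(i,i)) ∧ G(j,j) ∧ ¬G(n,n))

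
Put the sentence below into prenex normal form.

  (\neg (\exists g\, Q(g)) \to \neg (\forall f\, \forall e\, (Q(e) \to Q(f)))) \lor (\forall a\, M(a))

First replace A → B with ¬A ∨ B.
  \neg \neg (\exists g\, Q(g)) \lor \neg (\forall f\, \forall e\, (\neg Q(e) \lor Q(f))) \lor (\forall a\, M(a))
Drive negations inward (¬∀x A ≡ ∃x ¬A, ¬∃x A ≡ ∀x ¬A, De Morgan for ∧/∨):
  (\exists g\, Q(g)) \lor (\exists f\, \exists e\, (Q(e) \land \neg Q(f))) \lor (\forall a\, M(a))
All bound variables are already distinct, so no renaming is needed.
Extract every quantifier outward, since the variables are now distinct and don't occur free across branches:
  \exists g\, \exists f\, \exists e\, \forall a\, (Q(g) \lor Q(e) \land \neg Q(f) \lor M(a))

\exists g\, \exists f\, \exists e\, \forall a\, (Q(g) \lor Q(e) \land \neg Q(f) \lor M(a))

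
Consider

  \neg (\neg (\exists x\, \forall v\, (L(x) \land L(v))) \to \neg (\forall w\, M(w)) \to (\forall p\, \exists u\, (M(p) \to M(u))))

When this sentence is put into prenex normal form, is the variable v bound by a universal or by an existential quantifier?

existential

Eliminate → and ↔ using ¬ and ∨.
  \neg (\neg \neg (\exists x\, \forall v\, (L(x) \land L(v))) \lor \neg \neg (\forall w\, M(w)) \lor (\forall p\, \exists u\, (\neg M(p) \lor M(u))))
Move each ¬ inward, flipping quantifiers it crosses:
  (\forall x\, \exists v\, (\neg L(x) \lor \neg L(v))) \land (\exists w\, \neg M(w)) \land (\exists p\, \forall u\, (M(p) \land \neg M(u)))
All bound variables are already distinct, so no renaming is needed.
Pull the quantifiers to the front (each side's bound variable is not free in the other side):
  \forall x\, \exists v\, \exists w\, \exists p\, \forall u\, ((\neg L(x) \lor \neg L(v)) \land \neg M(w) \land M(p) \land \neg M(u))
The quantifier \forall v sits under an odd number of negations (counting the antecedent side of each →), so it flips to \exists v.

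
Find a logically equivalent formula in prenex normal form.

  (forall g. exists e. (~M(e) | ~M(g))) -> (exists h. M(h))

exists g. forall e. exists h. (M(e) & M(g) | M(h))

Rewrite implications/biconditionals: A → B as ¬A ∨ B.
  ~(forall g. exists e. (~M(e) | ~M(g))) | (exists h. M(h))
Drive negations inward (¬∀x A ≡ ∃x ¬A, ¬∃x A ≡ ∀x ¬A, De Morgan for ∧/∨):
  (exists g. forall e. (M(e) & M(g))) | (exists h. M(h))
Finally move all quantifiers to the prefix:
  exists g. forall e. exists h. (M(e) & M(g) | M(h))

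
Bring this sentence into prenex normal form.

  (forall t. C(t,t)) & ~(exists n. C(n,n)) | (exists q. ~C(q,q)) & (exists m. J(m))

forall t. forall n. exists q. exists m. (C(t,t) & ~C(n,n) | ~C(q,q) & J(m))

Move each ¬ inward, flipping quantifiers it crosses:
  (forall t. C(t,t)) & (forall n. ~C(n,n)) | (exists q. ~C(q,q)) & (exists m. J(m))
Finally move all quantifiers to the prefix:
  forall t. forall n. exists q. exists m. (C(t,t) & ~C(n,n) | ~C(q,q) & J(m))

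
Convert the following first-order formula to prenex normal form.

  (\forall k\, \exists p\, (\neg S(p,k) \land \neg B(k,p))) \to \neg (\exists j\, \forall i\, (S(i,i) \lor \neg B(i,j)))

Rewrite implications/biconditionals: A → B as ¬A ∨ B.
  \neg (\forall k\, \exists p\, (\neg S(p,k) \land \neg B(k,p))) \lor \neg (\exists j\, \forall i\, (S(i,i) \lor \neg B(i,j)))
Push ¬ through the quantifiers and connectives to reach negation normal form:
  (\exists k\, \forall p\, (S(p,k) \lor B(k,p))) \lor (\forall j\, \exists i\, (\neg S(i,i) \land B(i,j)))
All bound variables are already distinct, so no renaming is needed.
Finally move all quantifiers to the prefix:
  \exists k\, \forall p\, \forall j\, \exists i\, (S(p,k) \lor B(k,p) \lor \neg S(i,i) \land B(i,j))

\exists k\, \forall p\, \forall j\, \exists i\, (S(p,k) \lor B(k,p) \lor \neg S(i,i) \land B(i,j))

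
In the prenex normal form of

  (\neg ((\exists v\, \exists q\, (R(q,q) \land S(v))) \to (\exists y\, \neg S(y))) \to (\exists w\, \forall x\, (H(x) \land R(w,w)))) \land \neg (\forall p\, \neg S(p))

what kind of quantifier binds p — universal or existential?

existential

First replace A → B with ¬A ∨ B.
  (\neg \neg (\neg (\exists v\, \exists q\, (R(q,q) \land S(v))) \lor (\exists y\, \neg S(y))) \lor (\exists w\, \forall x\, (H(x) \land R(w,w)))) \land \neg (\forall p\, \neg S(p))
Push ¬ through the quantifiers and connectives to reach negation normal form:
  ((\forall v\, \forall q\, (\neg R(q,q) \lor \neg S(v))) \lor (\exists y\, \neg S(y)) \lor (\exists w\, \forall x\, (H(x) \land R(w,w)))) \land (\exists p\, S(p))
All bound variables are already distinct, so no renaming is needed.
Extract every quantifier outward, since the variables are now distinct and don't occur free across branches:
  \forall v\, \forall q\, \exists y\, \exists w\, \forall x\, \exists p\, ((\neg R(q,q) \lor \neg S(v) \lor \neg S(y) \lor H(x) \land R(w,w)) \land S(p))
The quantifier \forall p sits under an odd number of negations (counting the antecedent side of each →), so it flips to \exists p.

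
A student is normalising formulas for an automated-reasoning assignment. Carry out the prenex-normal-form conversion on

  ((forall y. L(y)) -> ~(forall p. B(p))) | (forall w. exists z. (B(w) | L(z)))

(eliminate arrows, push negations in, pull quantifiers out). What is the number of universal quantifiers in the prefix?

Rewrite implications/biconditionals: A → B as ¬A ∨ B.
  ~(forall y. L(y)) | ~(forall p. B(p)) | (forall w. exists z. (B(w) | L(z)))
Move each ¬ inward, flipping quantifiers it crosses:
  (exists y. ~L(y)) | (exists p. ~B(p)) | (forall w. exists z. (B(w) | L(z)))
All bound variables are already distinct, so no renaming is needed.
Finally move all quantifiers to the prefix:
  exists y. exists p. forall w. exists z. (~L(y) | ~B(p) | B(w) | L(z))
The prefix is exists y exists p forall w exists z: 1 universal, 3 existential.

1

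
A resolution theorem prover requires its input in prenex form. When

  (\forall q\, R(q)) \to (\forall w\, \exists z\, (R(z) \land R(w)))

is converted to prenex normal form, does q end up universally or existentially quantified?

Eliminate → and ↔ using ¬ and ∨.
  \neg (\forall q\, R(q)) \lor (\forall w\, \exists z\, (R(z) \land R(w)))
Move each ¬ inward, flipping quantifiers it crosses:
  (\exists q\, \neg R(q)) \lor (\forall w\, \exists z\, (R(z) \land R(w)))
Extract every quantifier outward, since the variables are now distinct and don't occur free across branches:
  \exists q\, \forall w\, \exists z\, (\neg R(q) \lor R(z) \land R(w))
The quantifier \forall q sits under an odd number of negations (counting the antecedent side of each →), so it flips to \exists q.

existential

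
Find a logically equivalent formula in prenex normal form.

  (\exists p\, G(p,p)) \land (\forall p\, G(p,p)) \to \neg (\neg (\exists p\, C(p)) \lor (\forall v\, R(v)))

First replace A → B with ¬A ∨ B.
  \neg ((\exists p\, G(p,p)) \land (\forall p\, G(p,p))) \lor \neg (\neg (\exists p\, C(p)) \lor (\forall v\, R(v)))
Drive negations inward (¬∀x A ≡ ∃x ¬A, ¬∃x A ≡ ∀x ¬A, De Morgan for ∧/∨):
  (\forall p\, \neg G(p,p)) \lor (\exists p\, \neg G(p,p)) \lor (\exists p\, C(p)) \land (\exists v\, \neg R(v))
Rename bound variables to avoid capture: p↦z1, p↦a.
  (\forall p\, \neg G(p,p)) \lor (\exists z1\, \neg G(z1,z1)) \lor (\exists a\, C(a)) \land (\exists v\, \neg R(v))
Pull the quantifiers to the front (each side's bound variable is not free in the other side):
  \forall p\, \exists z1\, \exists a\, \exists v\, (\neg G(p,p) \lor \neg G(z1,z1) \lor C(a) \land \neg R(v))

\forall p\, \exists z1\, \exists a\, \exists v\, (\neg G(p,p) \lor \neg G(z1,z1) \lor C(a) \land \neg R(v))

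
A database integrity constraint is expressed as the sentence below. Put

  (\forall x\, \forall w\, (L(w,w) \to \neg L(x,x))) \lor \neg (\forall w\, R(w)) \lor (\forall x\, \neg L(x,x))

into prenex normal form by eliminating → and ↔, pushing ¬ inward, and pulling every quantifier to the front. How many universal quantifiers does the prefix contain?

Rewrite implications/biconditionals: A → B as ¬A ∨ B.
  (\forall x\, \forall w\, (\neg L(w,w) \lor \neg L(x,x))) \lor \neg (\forall w\, R(w)) \lor (\forall x\, \neg L(x,x))
Push ¬ through the quantifiers and connectives to reach negation normal form:
  (\forall x\, \forall w\, (\neg L(w,w) \lor \neg L(x,x))) \lor (\exists w\, \neg R(w)) \lor (\forall x\, \neg L(x,x))
Rename bound variables to avoid capture: w↦v1, x↦u.
  (\forall x\, \forall w\, (\neg L(w,w) \lor \neg L(x,x))) \lor (\exists v1\, \neg R(v1)) \lor (\forall u\, \neg L(u,u))
Pull the quantifiers to the front (each side's bound variable is not free in the other side):
  \forall x\, \forall w\, \exists v1\, \forall u\, (\neg L(w,w) \lor \neg L(x,x) \lor \neg R(v1) \lor \neg L(u,u))
The prefix is \forall x \forall w \exists v1 \forall u: 3 universal, 1 existential.

3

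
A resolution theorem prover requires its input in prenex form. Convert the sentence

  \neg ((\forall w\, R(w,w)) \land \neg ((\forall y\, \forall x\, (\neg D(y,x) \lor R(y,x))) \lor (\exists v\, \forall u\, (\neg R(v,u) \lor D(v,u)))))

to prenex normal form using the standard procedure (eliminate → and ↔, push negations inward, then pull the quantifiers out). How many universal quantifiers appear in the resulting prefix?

Push ¬ through the quantifiers and connectives to reach negation normal form:
  (\exists w\, \neg R(w,w)) \lor (\forall y\, \forall x\, (\neg D(y,x) \lor R(y,x))) \lor (\exists v\, \forall u\, (\neg R(v,u) \lor D(v,u)))
All bound variables are already distinct, so no renaming is needed.
Finally move all quantifiers to the prefix:
  \exists w\, \forall y\, \forall x\, \exists v\, \forall u\, (\neg R(w,w) \lor \neg D(y,x) \lor R(y,x) \lor \neg R(v,u) \lor D(v,u))
The prefix is \exists w \forall y \forall x \exists v \forall u: 3 universal, 2 existential.

3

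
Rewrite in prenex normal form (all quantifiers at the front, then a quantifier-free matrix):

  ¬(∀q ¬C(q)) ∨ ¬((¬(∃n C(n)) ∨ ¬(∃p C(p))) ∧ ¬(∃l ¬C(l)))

Move each ¬ inward, flipping quantifiers it crosses:
  (∃q C(q)) ∨ (∃n C(n)) ∧ (∃p C(p)) ∨ (∃l ¬C(l))
All bound variables are already distinct, so no renaming is needed.
Extract every quantifier outward, since the variables are now distinct and don't occur free across branches:
  ∃q ∃n ∃p ∃l (C(q) ∨ C(n) ∧ C(p) ∨ ¬C(l))

∃q ∃n ∃p ∃l (C(q) ∨ C(n) ∧ C(p) ∨ ¬C(l))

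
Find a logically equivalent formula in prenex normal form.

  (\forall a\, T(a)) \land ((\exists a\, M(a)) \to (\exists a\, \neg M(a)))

Rewrite implications/biconditionals: A → B as ¬A ∨ B.
  (\forall a\, T(a)) \land (\neg (\exists a\, M(a)) \lor (\exists a\, \neg M(a)))
Push ¬ through the quantifiers and connectives to reach negation normal form:
  (\forall a\, T(a)) \land ((\forall a\, \neg M(a)) \lor (\exists a\, \neg M(a)))
Rename bound variables to avoid capture: a↦z, a↦y.
  (\forall a\, T(a)) \land ((\forall z\, \neg M(z)) \lor (\exists y\, \neg M(y)))
Pull the quantifiers to the front (each side's bound variable is not free in the other side):
  \forall a\, \forall z\, \exists y\, (T(a) \land (\neg M(z) \lor \neg M(y)))

\forall a\, \forall z\, \exists y\, (T(a) \land (\neg M(z) \lor \neg M(y)))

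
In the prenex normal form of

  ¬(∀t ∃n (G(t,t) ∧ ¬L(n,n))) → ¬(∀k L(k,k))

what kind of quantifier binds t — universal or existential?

Eliminate → and ↔ using ¬ and ∨.
  ¬¬(∀t ∃n (G(t,t) ∧ ¬L(n,n))) ∨ ¬(∀k L(k,k))
Drive negations inward (¬∀x A ≡ ∃x ¬A, ¬∃x A ≡ ∀x ¬A, De Morgan for ∧/∨):
  (∀t ∃n (G(t,t) ∧ ¬L(n,n))) ∨ (∃k ¬L(k,k))
All bound variables are already distinct, so no renaming is needed.
Pull the quantifiers to the front (each side's bound variable is not free in the other side):
  ∀t ∃n ∃k (G(t,t) ∧ ¬L(n,n) ∨ ¬L(k,k))
The quantifier ∀t sits under an even number of negations (counting the antecedent side of each →), so it remains universal.

universal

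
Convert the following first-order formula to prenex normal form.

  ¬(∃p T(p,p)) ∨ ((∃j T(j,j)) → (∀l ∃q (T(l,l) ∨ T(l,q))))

Eliminate → and ↔ using ¬ and ∨.
  ¬(∃p T(p,p)) ∨ ¬(∃j T(j,j)) ∨ (∀l ∃q (T(l,l) ∨ T(l,q)))
Move each ¬ inward, flipping quantifiers it crosses:
  (∀p ¬T(p,p)) ∨ (∀j ¬T(j,j)) ∨ (∀l ∃q (T(l,l) ∨ T(l,q)))
All bound variables are already distinct, so no renaming is needed.
Finally move all quantifiers to the prefix:
  ∀p ∀j ∀l ∃q (¬T(p,p) ∨ ¬T(j,j) ∨ T(l,l) ∨ T(l,q))

∀p ∀j ∀l ∃q (¬T(p,p) ∨ ¬T(j,j) ∨ T(l,l) ∨ T(l,q))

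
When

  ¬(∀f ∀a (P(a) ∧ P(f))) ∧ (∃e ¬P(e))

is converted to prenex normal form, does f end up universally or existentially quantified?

existential

Drive negations inward (¬∀x A ≡ ∃x ¬A, ¬∃x A ≡ ∀x ¬A, De Morgan for ∧/∨):
  (∃f ∃a (¬P(a) ∨ ¬P(f))) ∧ (∃e ¬P(e))
All bound variables are already distinct, so no renaming is needed.
Extract every quantifier outward, since the variables are now distinct and don't occur free across branches:
  ∃f ∃a ∃e ((¬P(a) ∨ ¬P(f)) ∧ ¬P(e))
The quantifier ∀f sits under an odd number of negations, so it flips to ∃f.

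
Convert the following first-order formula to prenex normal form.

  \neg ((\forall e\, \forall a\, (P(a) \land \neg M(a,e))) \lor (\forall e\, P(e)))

\exists e\, \exists a\, \exists p\, ((\neg P(a) \lor M(a,e)) \land \neg P(p))

Drive negations inward (¬∀x A ≡ ∃x ¬A, ¬∃x A ≡ ∀x ¬A, De Morgan for ∧/∨):
  (\exists e\, \exists a\, (\neg P(a) \lor M(a,e))) \land (\exists e\, \neg P(e))
Give each quantifier a distinct variable: e↦p.
  (\exists e\, \exists a\, (\neg P(a) \lor M(a,e))) \land (\exists p\, \neg P(p))
Finally move all quantifiers to the prefix:
  \exists e\, \exists a\, \exists p\, ((\neg P(a) \lor M(a,e)) \land \neg P(p))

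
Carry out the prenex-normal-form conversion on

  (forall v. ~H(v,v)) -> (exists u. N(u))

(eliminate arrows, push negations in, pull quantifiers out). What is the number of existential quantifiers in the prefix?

Eliminate → and ↔ using ¬ and ∨.
  ~(forall v. ~H(v,v)) | (exists u. N(u))
Push ¬ through the quantifiers and connectives to reach negation normal form:
  (exists v. H(v,v)) | (exists u. N(u))
Extract every quantifier outward, since the variables are now distinct and don't occur free across branches:
  exists v. exists u. (H(v,v) | N(u))
The prefix is exists v exists u: 0 universal, 2 existential.

2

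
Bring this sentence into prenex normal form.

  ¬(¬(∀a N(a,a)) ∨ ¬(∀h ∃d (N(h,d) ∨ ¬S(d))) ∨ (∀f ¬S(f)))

Push ¬ through the quantifiers and connectives to reach negation normal form:
  (∀a N(a,a)) ∧ (∀h ∃d (N(h,d) ∨ ¬S(d))) ∧ (∃f S(f))
All bound variables are already distinct, so no renaming is needed.
Extract every quantifier outward, since the variables are now distinct and don't occur free across branches:
  ∀a ∀h ∃d ∃f (N(a,a) ∧ (N(h,d) ∨ ¬S(d)) ∧ S(f))

∀a ∀h ∃d ∃f (N(a,a) ∧ (N(h,d) ∨ ¬S(d)) ∧ S(f))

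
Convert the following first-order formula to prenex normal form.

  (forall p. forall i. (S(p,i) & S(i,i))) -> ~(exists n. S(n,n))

exists p. exists i. forall n. (~S(p,i) | ~S(i,i) | ~S(n,n))

First replace A → B with ¬A ∨ B.
  ~(forall p. forall i. (S(p,i) & S(i,i))) | ~(exists n. S(n,n))
Push ¬ through the quantifiers and connectives to reach negation normal form:
  (exists p. exists i. (~S(p,i) | ~S(i,i))) | (forall n. ~S(n,n))
All bound variables are already distinct, so no renaming is needed.
Pull the quantifiers to the front (each side's bound variable is not free in the other side):
  exists p. exists i. forall n. (~S(p,i) | ~S(i,i) | ~S(n,n))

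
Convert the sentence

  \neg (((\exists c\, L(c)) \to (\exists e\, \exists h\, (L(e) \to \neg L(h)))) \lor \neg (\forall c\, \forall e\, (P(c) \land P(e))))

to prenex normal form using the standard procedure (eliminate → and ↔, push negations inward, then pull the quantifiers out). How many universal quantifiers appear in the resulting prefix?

Rewrite implications/biconditionals: A → B as ¬A ∨ B.
  \neg (\neg (\exists c\, L(c)) \lor (\exists e\, \exists h\, (\neg L(e) \lor \neg L(h))) \lor \neg (\forall c\, \forall e\, (P(c) \land P(e))))
Move each ¬ inward, flipping quantifiers it crosses:
  (\exists c\, L(c)) \land (\forall e\, \forall h\, (L(e) \land L(h))) \land (\forall c\, \forall e\, (P(c) \land P(e)))
Standardize variables apart so no two quantifiers bind the same name: c↦y1, e↦x.
  (\exists c\, L(c)) \land (\forall e\, \forall h\, (L(e) \land L(h))) \land (\forall y1\, \forall x\, (P(y1) \land P(x)))
Finally move all quantifiers to the prefix:
  \exists c\, \forall e\, \forall h\, \forall y1\, \forall x\, (L(c) \land L(e) \land L(h) \land P(y1) \land P(x))
The prefix is \exists c \forall e \forall h \forall y1 \forall x: 4 universal, 1 existential.

4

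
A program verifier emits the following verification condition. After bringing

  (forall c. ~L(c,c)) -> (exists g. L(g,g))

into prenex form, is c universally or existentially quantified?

Rewrite implications/biconditionals: A → B as ¬A ∨ B.
  ~(forall c. ~L(c,c)) | (exists g. L(g,g))
Move each ¬ inward, flipping quantifiers it crosses:
  (exists c. L(c,c)) | (exists g. L(g,g))
All bound variables are already distinct, so no renaming is needed.
Pull the quantifiers to the front (each side's bound variable is not free in the other side):
  exists c. exists g. (L(c,c) | L(g,g))
The quantifier forall c sits under an odd number of negations (counting the antecedent side of each →), so it flips to exists c.

existential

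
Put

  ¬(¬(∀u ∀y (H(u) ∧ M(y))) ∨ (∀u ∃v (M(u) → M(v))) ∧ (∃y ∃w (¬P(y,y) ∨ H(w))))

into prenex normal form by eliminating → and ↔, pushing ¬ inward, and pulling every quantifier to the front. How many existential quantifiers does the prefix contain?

First replace A → B with ¬A ∨ B.
  ¬(¬(∀u ∀y (H(u) ∧ M(y))) ∨ (∀u ∃v (¬M(u) ∨ M(v))) ∧ (∃y ∃w (¬P(y,y) ∨ H(w))))
Push ¬ through the quantifiers and connectives to reach negation normal form:
  (∀u ∀y (H(u) ∧ M(y))) ∧ ((∃u ∀v (M(u) ∧ ¬M(v))) ∨ (∀y ∀w (P(y,y) ∧ ¬H(w))))
Standardize variables apart so no two quantifiers bind the same name: u↦x, y↦w1.
  (∀u ∀y (H(u) ∧ M(y))) ∧ ((∃x ∀v (M(x) ∧ ¬M(v))) ∨ (∀w1 ∀w (P(w1,w1) ∧ ¬H(w))))
Pull the quantifiers to the front (each side's bound variable is not free in the other side):
  ∀u ∀y ∃x ∀v ∀w1 ∀w (H(u) ∧ M(y) ∧ (M(x) ∧ ¬M(v) ∨ P(w1,w1) ∧ ¬H(w)))
The prefix is ∀u ∀y ∃x ∀v ∀w1 ∀w: 5 universal, 1 existential.

1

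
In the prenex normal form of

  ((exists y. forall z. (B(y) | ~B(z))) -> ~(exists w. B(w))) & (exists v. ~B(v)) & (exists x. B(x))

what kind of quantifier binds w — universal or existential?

First replace A → B with ¬A ∨ B.
  (~(exists y. forall z. (B(y) | ~B(z))) | ~(exists w. B(w))) & (exists v. ~B(v)) & (exists x. B(x))
Move each ¬ inward, flipping quantifiers it crosses:
  ((forall y. exists z. (~B(y) & B(z))) | (forall w. ~B(w))) & (exists v. ~B(v)) & (exists x. B(x))
All bound variables are already distinct, so no renaming is needed.
Extract every quantifier outward, since the variables are now distinct and don't occur free across branches:
  forall y. exists z. forall w. exists v. exists x. ((~B(y) & B(z) | ~B(w)) & ~B(v) & B(x))
The quantifier exists w sits under an odd number of negations (counting the antecedent side of each →), so it flips to forall w.

universal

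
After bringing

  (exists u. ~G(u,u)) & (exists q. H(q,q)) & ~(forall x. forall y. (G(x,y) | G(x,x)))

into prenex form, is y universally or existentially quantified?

existential

Drive negations inward (¬∀x A ≡ ∃x ¬A, ¬∃x A ≡ ∀x ¬A, De Morgan for ∧/∨):
  (exists u. ~G(u,u)) & (exists q. H(q,q)) & (exists x. exists y. (~G(x,y) & ~G(x,x)))
All bound variables are already distinct, so no renaming is needed.
Finally move all quantifiers to the prefix:
  exists u. exists q. exists x. exists y. (~G(u,u) & H(q,q) & ~G(x,y) & ~G(x,x))
The quantifier forall y sits under an odd number of negations, so it flips to exists y.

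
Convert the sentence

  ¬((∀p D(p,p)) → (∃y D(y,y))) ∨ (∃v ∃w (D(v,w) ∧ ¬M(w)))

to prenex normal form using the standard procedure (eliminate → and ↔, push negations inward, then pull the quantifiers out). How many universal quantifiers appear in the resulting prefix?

First replace A → B with ¬A ∨ B.
  ¬(¬(∀p D(p,p)) ∨ (∃y D(y,y))) ∨ (∃v ∃w (D(v,w) ∧ ¬M(w)))
Drive negations inward (¬∀x A ≡ ∃x ¬A, ¬∃x A ≡ ∀x ¬A, De Morgan for ∧/∨):
  (∀p D(p,p)) ∧ (∀y ¬D(y,y)) ∨ (∃v ∃w (D(v,w) ∧ ¬M(w)))
Pull the quantifiers to the front (each side's bound variable is not free in the other side):
  ∀p ∀y ∃v ∃w (D(p,p) ∧ ¬D(y,y) ∨ D(v,w) ∧ ¬M(w))
The prefix is ∀p ∀y ∃v ∃w: 2 universal, 2 existential.

2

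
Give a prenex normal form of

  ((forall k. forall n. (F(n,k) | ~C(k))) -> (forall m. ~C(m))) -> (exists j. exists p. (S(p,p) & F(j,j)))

forall k. forall n. exists m. exists j. exists p. ((F(n,k) | ~C(k)) & C(m) | S(p,p) & F(j,j))

Eliminate → and ↔ using ¬ and ∨.
  ~(~(forall k. forall n. (F(n,k) | ~C(k))) | (forall m. ~C(m))) | (exists j. exists p. (S(p,p) & F(j,j)))
Move each ¬ inward, flipping quantifiers it crosses:
  (forall k. forall n. (F(n,k) | ~C(k))) & (exists m. C(m)) | (exists j. exists p. (S(p,p) & F(j,j)))
All bound variables are already distinct, so no renaming is needed.
Finally move all quantifiers to the prefix:
  forall k. forall n. exists m. exists j. exists p. ((F(n,k) | ~C(k)) & C(m) | S(p,p) & F(j,j))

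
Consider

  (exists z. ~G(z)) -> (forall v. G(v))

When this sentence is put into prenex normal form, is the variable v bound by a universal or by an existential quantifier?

universal

First replace A → B with ¬A ∨ B.
  ~(exists z. ~G(z)) | (forall v. G(v))
Move each ¬ inward, flipping quantifiers it crosses:
  (forall z. G(z)) | (forall v. G(v))
Finally move all quantifiers to the prefix:
  forall z. forall v. (G(z) | G(v))
The quantifier forall v sits under an even number of negations (counting the antecedent side of each →), so it remains universal.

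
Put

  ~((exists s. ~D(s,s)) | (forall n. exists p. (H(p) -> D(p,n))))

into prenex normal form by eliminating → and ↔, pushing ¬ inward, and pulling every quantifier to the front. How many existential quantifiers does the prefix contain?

Eliminate → and ↔ using ¬ and ∨.
  ~((exists s. ~D(s,s)) | (forall n. exists p. (~H(p) | D(p,n))))
Drive negations inward (¬∀x A ≡ ∃x ¬A, ¬∃x A ≡ ∀x ¬A, De Morgan for ∧/∨):
  (forall s. D(s,s)) & (exists n. forall p. (H(p) & ~D(p,n)))
All bound variables are already distinct, so no renaming is needed.
Pull the quantifiers to the front (each side's bound variable is not free in the other side):
  forall s. exists n. forall p. (D(s,s) & H(p) & ~D(p,n))
The prefix is forall s exists n forall p: 2 universal, 1 existential.

1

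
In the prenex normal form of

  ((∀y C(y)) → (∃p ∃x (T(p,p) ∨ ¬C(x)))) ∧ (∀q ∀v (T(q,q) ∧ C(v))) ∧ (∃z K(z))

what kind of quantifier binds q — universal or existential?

Rewrite implications/biconditionals: A → B as ¬A ∨ B.
  (¬(∀y C(y)) ∨ (∃p ∃x (T(p,p) ∨ ¬C(x)))) ∧ (∀q ∀v (T(q,q) ∧ C(v))) ∧ (∃z K(z))
Push ¬ through the quantifiers and connectives to reach negation normal form:
  ((∃y ¬C(y)) ∨ (∃p ∃x (T(p,p) ∨ ¬C(x)))) ∧ (∀q ∀v (T(q,q) ∧ C(v))) ∧ (∃z K(z))
Extract every quantifier outward, since the variables are now distinct and don't occur free across branches:
  ∃y ∃p ∃x ∀q ∀v ∃z ((¬C(y) ∨ T(p,p) ∨ ¬C(x)) ∧ T(q,q) ∧ C(v) ∧ K(z))
The quantifier ∀q sits under an even number of negations (counting the antecedent side of each →), so it remains universal.

universal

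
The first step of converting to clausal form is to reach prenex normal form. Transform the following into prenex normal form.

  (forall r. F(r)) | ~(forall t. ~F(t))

Move each ¬ inward, flipping quantifiers it crosses:
  (forall r. F(r)) | (exists t. F(t))
Finally move all quantifiers to the prefix:
  forall r. exists t. (F(r) | F(t))

forall r. exists t. (F(r) | F(t))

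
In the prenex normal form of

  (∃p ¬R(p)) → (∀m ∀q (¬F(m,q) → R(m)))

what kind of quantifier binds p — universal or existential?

Rewrite implications/biconditionals: A → B as ¬A ∨ B.
  ¬(∃p ¬R(p)) ∨ (∀m ∀q (¬¬F(m,q) ∨ R(m)))
Push ¬ through the quantifiers and connectives to reach negation normal form:
  (∀p R(p)) ∨ (∀m ∀q (F(m,q) ∨ R(m)))
All bound variables are already distinct, so no renaming is needed.
Pull the quantifiers to the front (each side's bound variable is not free in the other side):
  ∀p ∀m ∀q (R(p) ∨ F(m,q) ∨ R(m))
The quantifier ∃p sits under an odd number of negations (counting the antecedent side of each →), so it flips to ∀p.

universal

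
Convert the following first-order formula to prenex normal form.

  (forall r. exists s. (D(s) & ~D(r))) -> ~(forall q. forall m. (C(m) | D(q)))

First replace A → B with ¬A ∨ B.
  ~(forall r. exists s. (D(s) & ~D(r))) | ~(forall q. forall m. (C(m) | D(q)))
Push ¬ through the quantifiers and connectives to reach negation normal form:
  (exists r. forall s. (~D(s) | D(r))) | (exists q. exists m. (~C(m) & ~D(q)))
Pull the quantifiers to the front (each side's bound variable is not free in the other side):
  exists r. forall s. exists q. exists m. (~D(s) | D(r) | ~C(m) & ~D(q))

exists r. forall s. exists q. exists m. (~D(s) | D(r) | ~C(m) & ~D(q))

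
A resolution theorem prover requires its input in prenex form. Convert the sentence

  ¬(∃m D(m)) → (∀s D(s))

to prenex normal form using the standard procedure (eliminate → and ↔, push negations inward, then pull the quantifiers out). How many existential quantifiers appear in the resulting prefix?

1

Rewrite implications/biconditionals: A → B as ¬A ∨ B.
  ¬¬(∃m D(m)) ∨ (∀s D(s))
Move each ¬ inward, flipping quantifiers it crosses:
  (∃m D(m)) ∨ (∀s D(s))
Pull the quantifiers to the front (each side's bound variable is not free in the other side):
  ∃m ∀s (D(m) ∨ D(s))
The prefix is ∃m ∀s: 1 universal, 1 existential.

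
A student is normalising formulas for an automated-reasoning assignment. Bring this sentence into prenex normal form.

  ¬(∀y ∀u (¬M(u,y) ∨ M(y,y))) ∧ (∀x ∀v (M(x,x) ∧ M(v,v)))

∃y ∃u ∀x ∀v (M(u,y) ∧ ¬M(y,y) ∧ M(x,x) ∧ M(v,v))

Drive negations inward (¬∀x A ≡ ∃x ¬A, ¬∃x A ≡ ∀x ¬A, De Morgan for ∧/∨):
  (∃y ∃u (M(u,y) ∧ ¬M(y,y))) ∧ (∀x ∀v (M(x,x) ∧ M(v,v)))
All bound variables are already distinct, so no renaming is needed.
Pull the quantifiers to the front (each side's bound variable is not free in the other side):
  ∃y ∃u ∀x ∀v (M(u,y) ∧ ¬M(y,y) ∧ M(x,x) ∧ M(v,v))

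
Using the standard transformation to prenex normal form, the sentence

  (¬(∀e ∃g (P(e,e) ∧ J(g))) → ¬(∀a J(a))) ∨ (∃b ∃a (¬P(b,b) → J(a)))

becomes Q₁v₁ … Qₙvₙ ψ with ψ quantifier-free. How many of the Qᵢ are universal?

Eliminate → and ↔ using ¬ and ∨.
  ¬¬(∀e ∃g (P(e,e) ∧ J(g))) ∨ ¬(∀a J(a)) ∨ (∃b ∃a (¬¬P(b,b) ∨ J(a)))
Drive negations inward (¬∀x A ≡ ∃x ¬A, ¬∃x A ≡ ∀x ¬A, De Morgan for ∧/∨):
  (∀e ∃g (P(e,e) ∧ J(g))) ∨ (∃a ¬J(a)) ∨ (∃b ∃a (P(b,b) ∨ J(a)))
Give each quantifier a distinct variable: a↦y1.
  (∀e ∃g (P(e,e) ∧ J(g))) ∨ (∃a ¬J(a)) ∨ (∃b ∃y1 (P(b,b) ∨ J(y1)))
Extract every quantifier outward, since the variables are now distinct and don't occur free across branches:
  ∀e ∃g ∃a ∃b ∃y1 (P(e,e) ∧ J(g) ∨ ¬J(a) ∨ P(b,b) ∨ J(y1))
The prefix is ∀e ∃g ∃a ∃b ∃y1: 1 universal, 4 existential.

1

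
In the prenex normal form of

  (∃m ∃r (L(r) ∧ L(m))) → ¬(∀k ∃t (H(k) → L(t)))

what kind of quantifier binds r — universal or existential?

First replace A → B with ¬A ∨ B.
  ¬(∃m ∃r (L(r) ∧ L(m))) ∨ ¬(∀k ∃t (¬H(k) ∨ L(t)))
Drive negations inward (¬∀x A ≡ ∃x ¬A, ¬∃x A ≡ ∀x ¬A, De Morgan for ∧/∨):
  (∀m ∀r (¬L(r) ∨ ¬L(m))) ∨ (∃k ∀t (H(k) ∧ ¬L(t)))
All bound variables are already distinct, so no renaming is needed.
Extract every quantifier outward, since the variables are now distinct and don't occur free across branches:
  ∀m ∀r ∃k ∀t (¬L(r) ∨ ¬L(m) ∨ H(k) ∧ ¬L(t))
The quantifier ∃r sits under an odd number of negations (counting the antecedent side of each →), so it flips to ∀r.

universal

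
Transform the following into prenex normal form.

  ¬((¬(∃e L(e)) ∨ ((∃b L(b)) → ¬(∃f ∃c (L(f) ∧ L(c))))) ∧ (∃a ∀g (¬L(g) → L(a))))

First replace A → B with ¬A ∨ B.
  ¬((¬(∃e L(e)) ∨ ¬(∃b L(b)) ∨ ¬(∃f ∃c (L(f) ∧ L(c)))) ∧ (∃a ∀g (¬¬L(g) ∨ L(a))))
Drive negations inward (¬∀x A ≡ ∃x ¬A, ¬∃x A ≡ ∀x ¬A, De Morgan for ∧/∨):
  (∃e L(e)) ∧ (∃b L(b)) ∧ (∃f ∃c (L(f) ∧ L(c))) ∨ (∀a ∃g (¬L(g) ∧ ¬L(a)))
All bound variables are already distinct, so no renaming is needed.
Pull the quantifiers to the front (each side's bound variable is not free in the other side):
  ∃e ∃b ∃f ∃c ∀a ∃g (L(e) ∧ L(b) ∧ L(f) ∧ L(c) ∨ ¬L(g) ∧ ¬L(a))

∃e ∃b ∃f ∃c ∀a ∃g (L(e) ∧ L(b) ∧ L(f) ∧ L(c) ∨ ¬L(g) ∧ ¬L(a))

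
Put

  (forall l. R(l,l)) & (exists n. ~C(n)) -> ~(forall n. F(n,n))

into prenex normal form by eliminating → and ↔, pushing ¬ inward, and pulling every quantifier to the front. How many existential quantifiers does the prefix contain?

Eliminate → and ↔ using ¬ and ∨.
  ~((forall l. R(l,l)) & (exists n. ~C(n))) | ~(forall n. F(n,n))
Drive negations inward (¬∀x A ≡ ∃x ¬A, ¬∃x A ≡ ∀x ¬A, De Morgan for ∧/∨):
  (exists l. ~R(l,l)) | (forall n. C(n)) | (exists n. ~F(n,n))
Give each quantifier a distinct variable: n↦w1.
  (exists l. ~R(l,l)) | (forall n. C(n)) | (exists w1. ~F(w1,w1))
Finally move all quantifiers to the prefix:
  exists l. forall n. exists w1. (~R(l,l) | C(n) | ~F(w1,w1))
The prefix is exists l forall n exists w1: 1 universal, 2 existential.

2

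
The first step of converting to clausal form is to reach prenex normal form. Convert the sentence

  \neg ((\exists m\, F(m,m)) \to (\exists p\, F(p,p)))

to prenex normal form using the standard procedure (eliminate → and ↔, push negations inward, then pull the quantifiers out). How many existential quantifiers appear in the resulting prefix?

Rewrite implications/biconditionals: A → B as ¬A ∨ B.
  \neg (\neg (\exists m\, F(m,m)) \lor (\exists p\, F(p,p)))
Drive negations inward (¬∀x A ≡ ∃x ¬A, ¬∃x A ≡ ∀x ¬A, De Morgan for ∧/∨):
  (\exists m\, F(m,m)) \land (\forall p\, \neg F(p,p))
Pull the quantifiers to the front (each side's bound variable is not free in the other side):
  \exists m\, \forall p\, (F(m,m) \land \neg F(p,p))
The prefix is \exists m \forall p: 1 universal, 1 existential.

1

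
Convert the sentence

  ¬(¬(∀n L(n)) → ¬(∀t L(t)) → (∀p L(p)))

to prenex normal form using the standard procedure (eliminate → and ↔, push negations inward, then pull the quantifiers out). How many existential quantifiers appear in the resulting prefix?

Rewrite implications/biconditionals: A → B as ¬A ∨ B.
  ¬(¬¬(∀n L(n)) ∨ ¬¬(∀t L(t)) ∨ (∀p L(p)))
Drive negations inward (¬∀x A ≡ ∃x ¬A, ¬∃x A ≡ ∀x ¬A, De Morgan for ∧/∨):
  (∃n ¬L(n)) ∧ (∃t ¬L(t)) ∧ (∃p ¬L(p))
All bound variables are already distinct, so no renaming is needed.
Extract every quantifier outward, since the variables are now distinct and don't occur free across branches:
  ∃n ∃t ∃p (¬L(n) ∧ ¬L(t) ∧ ¬L(p))
The prefix is ∃n ∃t ∃p: 0 universal, 3 existential.

3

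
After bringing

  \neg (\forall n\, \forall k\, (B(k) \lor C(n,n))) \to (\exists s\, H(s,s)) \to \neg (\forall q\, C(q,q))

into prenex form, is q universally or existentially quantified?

First replace A → B with ¬A ∨ B.
  \neg \neg (\forall n\, \forall k\, (B(k) \lor C(n,n))) \lor \neg (\exists s\, H(s,s)) \lor \neg (\forall q\, C(q,q))
Move each ¬ inward, flipping quantifiers it crosses:
  (\forall n\, \forall k\, (B(k) \lor C(n,n))) \lor (\forall s\, \neg H(s,s)) \lor (\exists q\, \neg C(q,q))
Finally move all quantifiers to the prefix:
  \forall n\, \forall k\, \forall s\, \exists q\, (B(k) \lor C(n,n) \lor \neg H(s,s) \lor \neg C(q,q))
The quantifier \forall q sits under an odd number of negations (counting the antecedent side of each →), so it flips to \exists q.

existential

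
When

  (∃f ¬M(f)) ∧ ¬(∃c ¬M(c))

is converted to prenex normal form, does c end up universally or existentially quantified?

universal

Move each ¬ inward, flipping quantifiers it crosses:
  (∃f ¬M(f)) ∧ (∀c M(c))
Finally move all quantifiers to the prefix:
  ∃f ∀c (¬M(f) ∧ M(c))
The quantifier ∃c sits under an odd number of negations, so it flips to ∀c.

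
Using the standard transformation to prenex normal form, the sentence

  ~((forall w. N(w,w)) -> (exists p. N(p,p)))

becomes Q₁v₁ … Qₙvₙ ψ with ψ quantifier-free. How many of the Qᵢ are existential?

0

Eliminate → and ↔ using ¬ and ∨.
  ~(~(forall w. N(w,w)) | (exists p. N(p,p)))
Push ¬ through the quantifiers and connectives to reach negation normal form:
  (forall w. N(w,w)) & (forall p. ~N(p,p))
All bound variables are already distinct, so no renaming is needed.
Finally move all quantifiers to the prefix:
  forall w. forall p. (N(w,w) & ~N(p,p))
The prefix is forall w forall p: 2 universal, 0 existential.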